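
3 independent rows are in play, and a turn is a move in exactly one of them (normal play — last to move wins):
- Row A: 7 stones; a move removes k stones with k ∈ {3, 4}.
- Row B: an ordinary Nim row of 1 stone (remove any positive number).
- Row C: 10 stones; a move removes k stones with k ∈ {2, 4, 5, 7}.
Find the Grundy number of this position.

1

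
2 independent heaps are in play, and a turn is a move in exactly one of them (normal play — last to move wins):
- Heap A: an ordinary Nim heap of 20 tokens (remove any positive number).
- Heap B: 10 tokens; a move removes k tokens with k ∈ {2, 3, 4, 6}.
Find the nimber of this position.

21

Heap A is a plain Nim heap of size 20, so its Grundy value is 20.
Grundy values for heap B (subtraction set {2, 3, 4, 6}):
k:     0  1  2  3  4  5  6  7  8  9 10
g(k):  0  0  1  1  2  2  3  3  0  0  1
So g(10) = 1.
By the Sprague-Grundy theorem, the Grundy value of a sum of independent games is the XOR of the component values.
Combined value = 20 ⊕ 1 = 21.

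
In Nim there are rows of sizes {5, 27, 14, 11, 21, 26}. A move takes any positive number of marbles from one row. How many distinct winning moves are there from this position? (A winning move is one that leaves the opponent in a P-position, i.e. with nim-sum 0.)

Nim-sum: 5 ⊕ 27 ⊕ 14 ⊕ 11 ⊕ 21 ⊕ 26 = 20.
The overall nim-sum is X = 20. A row of size p has a winning move iff p XOR X < p (reduce it to p XOR X).
  5: 5 XOR 20 = 17 ≥ 5 — no move.
  27: 27 XOR 20 = 15 < 27 — winning move (to 15).
  14: 14 XOR 20 = 26 ≥ 14 — no move.
  11: 11 XOR 20 = 31 ≥ 11 — no move.
  21: 21 XOR 20 = 1 < 21 — winning move (to 1).
  26: 26 XOR 20 = 14 < 26 — winning move (to 14).
That gives 3 winning moves.

3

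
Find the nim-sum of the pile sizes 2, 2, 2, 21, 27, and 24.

Compute the nim-sum pairwise:
2 ⊕ 2 = 0
0 ⊕ 2 = 2
2 ⊕ 21 = 23
23 ⊕ 27 = 12
12 ⊕ 24 = 20

20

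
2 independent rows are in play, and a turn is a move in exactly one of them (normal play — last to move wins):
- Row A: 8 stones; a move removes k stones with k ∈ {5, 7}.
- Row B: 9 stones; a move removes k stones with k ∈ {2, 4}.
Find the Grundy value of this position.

0

Grundy values for row A (subtraction set {5, 7}):
k:     0  1  2  3  4  5  6  7  8
g(k):  0  0  0  0  0  1  1  1  1
So g(8) = 1.
For row B, compute g(0), g(1), … with moves {2, 4}:
g(0) = mex{} = 0
g(1) = mex{} = 0
g(2) = mex{0} = 1
g(3) = mex{0} = 1
g(4) = mex{0,1} = 2
g(5) = mex{0,1} = 2
g(6) = mex{1,2} = 0
g(7) = mex{1,2} = 0
g(8) = mex{0,2} = 1
g(9) = mex{0,2} = 1
So g(9) = 1.
The value of a disjunctive sum is the nim-sum of the parts.
Combined value = 1 ⊕ 1 = 0.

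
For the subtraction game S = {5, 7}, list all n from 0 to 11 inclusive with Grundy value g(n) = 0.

Compute g(0), g(1), … for moves {5, 7}:
k:     0  1  2  3  4  5  6  7  8  9 10 11
g(k):  0  0  0  0  0  1  1  1  1  1  2  2
The P-positions (g = 0) in 0..11 are 0, 1, 2, 3, 4.

0, 1, 2, 3, 4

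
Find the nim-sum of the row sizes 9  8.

Nim-sum: 9 XOR 8 = 1.

1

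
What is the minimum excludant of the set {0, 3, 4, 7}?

0 is in the set but 1 is not, so the mex is 1.

1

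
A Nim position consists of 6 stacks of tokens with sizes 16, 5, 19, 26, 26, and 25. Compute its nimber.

Nim-sum: 16 ^ 5 ^ 19 ^ 26 ^ 26 ^ 25 = 31.

31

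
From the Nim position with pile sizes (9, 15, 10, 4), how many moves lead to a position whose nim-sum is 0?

Bitwise XOR of the heap sizes:
  1001  (9)
  1111  (15)
  1010  (10)
  0100  (4)
  ----
  1000  (8)
The overall nim-sum is X = 8. A pile of size p has a winning move iff p XOR X < p (reduce it to p XOR X).
  9: 9 XOR 8 = 1 < 9 — winning move (to 1).
  15: 15 XOR 8 = 7 < 15 — winning move (to 7).
  10: 10 XOR 8 = 2 < 10 — winning move (to 2).
  4: 4 XOR 8 = 12 ≥ 4 — no move.
That gives 3 winning moves.

3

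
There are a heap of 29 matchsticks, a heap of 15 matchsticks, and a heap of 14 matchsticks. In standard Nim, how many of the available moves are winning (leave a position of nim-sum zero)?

1

Compute the nim-sum pairwise:
29 XOR 15 = 18
18 XOR 14 = 28
The overall nim-sum is X = 28. A heap of size p has a winning move iff p XOR X < p (reduce it to p XOR X).
  29: 29 XOR 28 = 1 < 29 — winning move (to 1).
  15: 15 XOR 28 = 19 ≥ 15 — no move.
  14: 14 XOR 28 = 18 ≥ 14 — no move.
That gives 1 winning move.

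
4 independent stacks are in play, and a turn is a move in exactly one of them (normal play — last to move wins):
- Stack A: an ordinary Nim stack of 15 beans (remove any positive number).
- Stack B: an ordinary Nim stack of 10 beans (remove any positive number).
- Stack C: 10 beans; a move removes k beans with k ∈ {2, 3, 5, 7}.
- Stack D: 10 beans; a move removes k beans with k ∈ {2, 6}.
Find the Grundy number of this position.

4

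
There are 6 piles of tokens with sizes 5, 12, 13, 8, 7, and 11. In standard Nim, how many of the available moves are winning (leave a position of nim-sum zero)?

0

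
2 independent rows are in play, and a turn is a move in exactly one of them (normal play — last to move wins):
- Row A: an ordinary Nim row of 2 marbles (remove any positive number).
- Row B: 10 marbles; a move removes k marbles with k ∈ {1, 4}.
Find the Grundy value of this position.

Row A is a plain Nim row of size 2, so its Grundy value is 2.
Grundy values for row B (subtraction set {1, 4}):
k:     0  1  2  3  4  5  6  7  8  9 10
g(k):  0  1  0  1  2  0  1  0  1  2  0
So g(10) = 0.
The value of a disjunctive sum is the nim-sum of the parts.
Combined value = 2 XOR 0 = 2.

2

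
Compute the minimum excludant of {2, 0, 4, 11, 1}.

3

The values 0, 1, 2 are all present; 3 is the first non-negative integer missing from the set.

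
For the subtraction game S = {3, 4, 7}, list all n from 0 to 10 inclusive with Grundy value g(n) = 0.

Compute g(0), g(1), … for moves {3, 4, 7}:
g(0) = mex{} = 0
g(1) = mex{} = 0
g(2) = mex{} = 0
g(3) = mex{0} = 1
g(4) = mex{0} = 1
g(5) = mex{0} = 1
g(6) = mex{0,1} = 2
g(7) = mex{0,1} = 2
g(8) = mex{0,1} = 2
g(9) = mex{0,1,2} = 3
g(10) = mex{1,2} = 0
The P-positions (g = 0) in 0..10 are 0, 1, 2, 10.

0, 1, 2, 10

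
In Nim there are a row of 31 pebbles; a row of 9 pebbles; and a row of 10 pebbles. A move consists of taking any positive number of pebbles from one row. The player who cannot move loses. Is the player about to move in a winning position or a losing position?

Compute the nim-sum pairwise:
31 ^ 9 = 22
22 ^ 10 = 28
The nim-sum is 28 ≠ 0, so this is an N-position: the player to move can win.

Winning position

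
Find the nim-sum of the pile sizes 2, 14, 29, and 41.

56

Compute the nim-sum pairwise:
2 ⊕ 14 = 12
12 ⊕ 29 = 17
17 ⊕ 41 = 56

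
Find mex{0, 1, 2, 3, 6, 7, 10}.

The values 0, 1, 2, 3 are all present; 4 is the first non-negative integer missing from the set.

4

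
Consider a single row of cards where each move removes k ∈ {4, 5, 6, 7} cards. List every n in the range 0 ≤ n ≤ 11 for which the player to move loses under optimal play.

0, 1, 2, 3, 11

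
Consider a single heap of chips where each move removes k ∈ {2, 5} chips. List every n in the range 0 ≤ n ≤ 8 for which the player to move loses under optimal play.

0, 1, 4, 7, 8

Grundy values for subtraction set {2, 5}:
k:     0  1  2  3  4  5  6  7  8
g(k):  0  0  1  1  0  2  1  0  0
The P-positions (g = 0) in 0..8 are 0, 1, 4, 7, 8.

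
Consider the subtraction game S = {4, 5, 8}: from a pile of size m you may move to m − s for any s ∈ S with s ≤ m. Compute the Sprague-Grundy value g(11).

Build the Grundy sequence with g(k) = mex{g(k−s) : s ∈ {4, 5, 8}, s ≤ k}:
k:     0  1  2  3  4  5  6  7  8  9 10 11
g(k):  0  0  0  0  1  1  1  1  2  2  2  2
So g(11) = 2.

2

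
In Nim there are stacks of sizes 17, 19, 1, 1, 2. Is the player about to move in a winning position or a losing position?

Compute the nim-sum pairwise:
17 ⊕ 19 = 2
2 ⊕ 1 = 3
3 ⊕ 1 = 2
2 ⊕ 2 = 0
The nim-sum is 0, so this is a P-position: the player to move is in a losing position under optimal play.

Losing position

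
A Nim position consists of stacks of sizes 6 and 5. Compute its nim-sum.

3

Write each in binary and XOR column by column:
  110  (6)
  101  (5)
  ---
  011  (3)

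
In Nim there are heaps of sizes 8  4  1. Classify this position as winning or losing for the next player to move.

Winning position

Write each in binary and XOR column by column:
  1000  (8)
  0100  (4)
  0001  (1)
  ----
  1101  (13)
The nim-sum is 13 ≠ 0, so this is an N-position: the player to move can win.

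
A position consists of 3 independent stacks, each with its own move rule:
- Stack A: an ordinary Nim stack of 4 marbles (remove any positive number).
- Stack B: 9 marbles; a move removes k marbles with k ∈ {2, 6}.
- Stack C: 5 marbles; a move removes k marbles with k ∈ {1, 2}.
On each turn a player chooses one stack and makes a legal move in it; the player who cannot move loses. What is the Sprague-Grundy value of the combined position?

6

Stack A is a plain Nim stack of size 4, so its Grundy value is 4.
Build the Grundy sequence for stack B with g(k) = mex{g(k−s) : s ∈ {2, 6}, s ≤ k}:
g(0) = mex{} = 0
g(1) = mex{} = 0
g(2) = mex{0} = 1
g(3) = mex{0} = 1
g(4) = mex{1} = 0
g(5) = mex{1} = 0
g(6) = mex{0} = 1
g(7) = mex{0} = 1
g(8) = mex{1} = 0
g(9) = mex{1} = 0
So g(9) = 0.
Grundy values for stack C (subtraction set {1, 2}):
g(0) = mex{} = 0
g(1) = mex{0} = 1
g(2) = mex{0,1} = 2
g(3) = mex{1,2} = 0
g(4) = mex{0,2} = 1
g(5) = mex{0,1} = 2
So g(5) = 2.
The value of a disjunctive sum is the nim-sum of the parts.
Combined value = 4 XOR 0 XOR 2 = 6.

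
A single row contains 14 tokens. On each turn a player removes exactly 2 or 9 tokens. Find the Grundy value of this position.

Build the Grundy sequence with g(k) = mex{g(k−s) : s ∈ {2, 9}, s ≤ k}:
k:     0  1  2  3  4  5  6  7  8  9 10 11 12 13 14
g(k):  0  0  1  1  0  0  1  1  0  2  1  0  0  1  1
So g(14) = 1.

1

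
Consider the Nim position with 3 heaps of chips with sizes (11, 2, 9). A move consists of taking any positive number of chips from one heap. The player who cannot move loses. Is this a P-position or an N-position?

P-position

In binary:
  1011  (11)
  0010  (2)
  1001  (9)
  ----
  0000  (0)
The nim-sum is 0, so this is a P-position: the player to move is in a losing position under optimal play.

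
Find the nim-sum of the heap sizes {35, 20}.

55

In binary:
  100011  (35)
  010100  (20)
  ------
  110111  (55)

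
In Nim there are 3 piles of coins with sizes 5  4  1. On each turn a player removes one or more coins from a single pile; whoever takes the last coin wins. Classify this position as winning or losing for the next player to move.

Write each in binary and XOR column by column:
  101  (5)
  100  (4)
  001  (1)
  ---
  000  (0)
The nim-sum is 0, so this is a P-position: the player to move is in a losing position under optimal play.

Losing position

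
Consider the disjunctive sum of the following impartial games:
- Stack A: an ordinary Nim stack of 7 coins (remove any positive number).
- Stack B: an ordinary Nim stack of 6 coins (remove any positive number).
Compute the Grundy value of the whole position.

1

Stack A is a plain Nim stack of size 7, so its Grundy value is 7.
Stack B is a plain Nim stack of size 6, so its Grundy value is 6.
By the Sprague-Grundy theorem, the Grundy value of a sum of independent games is the XOR of the component values.
Combined value = 7 ⊕ 6 = 1.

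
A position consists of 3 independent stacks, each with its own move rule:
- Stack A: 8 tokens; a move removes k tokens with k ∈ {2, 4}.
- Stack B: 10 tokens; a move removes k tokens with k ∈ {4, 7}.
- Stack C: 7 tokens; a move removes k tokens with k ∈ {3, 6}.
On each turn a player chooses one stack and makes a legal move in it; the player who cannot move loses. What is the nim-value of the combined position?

Build the Grundy sequence for stack A with g(k) = mex{g(k−s) : s ∈ {2, 4}, s ≤ k}:
k:     0  1  2  3  4  5  6  7  8
g(k):  0  0  1  1  2  2  0  0  1
So g(8) = 1.
For stack B, compute g(0), g(1), … with moves {4, 7}:
k:     0  1  2  3  4  5  6  7  8  9 10
g(k):  0  0  0  0  1  1  1  1  2  2  2
So g(10) = 2.
For stack C, compute g(0), g(1), … with moves {3, 6}:
k:     0  1  2  3  4  5  6  7
g(k):  0  0  0  1  1  1  2  2
So g(7) = 2.
The value of a disjunctive sum is the nim-sum of the parts.
Combined value = 1 ⊕ 2 ⊕ 2 = 1.

1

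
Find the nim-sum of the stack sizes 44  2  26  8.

60

Write each in binary and XOR column by column:
  101100  (44)
  000010  (2)
  011010  (26)
  001000  (8)
  ------
  111100  (60)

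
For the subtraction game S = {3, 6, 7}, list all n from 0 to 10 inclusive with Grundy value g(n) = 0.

Build the Grundy sequence with g(k) = mex{g(k−s) : s ∈ {3, 6, 7}, s ≤ k}:
k:     0  1  2  3  4  5  6  7  8  9 10
g(k):  0  0  0  1  1  1  2  2  2  3  0
The P-positions (g = 0) in 0..10 are 0, 1, 2, 10.

0, 1, 2, 10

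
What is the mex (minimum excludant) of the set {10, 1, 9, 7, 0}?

2

The values 0, 1 are all present; 2 is the first non-negative integer missing from the set.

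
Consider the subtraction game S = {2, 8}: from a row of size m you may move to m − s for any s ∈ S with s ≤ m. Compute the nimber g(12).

1

Grundy values for subtraction set {2, 8}:
k:     0  1  2  3  4  5  6  7  8  9 10 11 12
g(k):  0  0  1  1  0  0  1  1  2  2  0  0  1
So g(12) = 1.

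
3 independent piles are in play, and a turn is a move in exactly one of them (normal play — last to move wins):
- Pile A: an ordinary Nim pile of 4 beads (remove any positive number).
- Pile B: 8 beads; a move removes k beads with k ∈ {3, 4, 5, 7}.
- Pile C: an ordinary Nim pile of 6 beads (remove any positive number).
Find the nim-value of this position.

0

Pile A is a plain Nim pile of size 4, so its Grundy value is 4.
Grundy values for pile B (subtraction set {3, 4, 5, 7}):
g(0) = mex{} = 0
g(1) = mex{} = 0
g(2) = mex{} = 0
g(3) = mex{0} = 1
g(4) = mex{0} = 1
g(5) = mex{0} = 1
g(6) = mex{0,1} = 2
g(7) = mex{0,1} = 2
g(8) = mex{0,1} = 2
So g(8) = 2.
Pile C is a plain Nim pile of size 6, so its Grundy value is 6.
By the Sprague-Grundy theorem, the Grundy value of a sum of independent games is the XOR of the component values.
Combined value = 4 XOR 2 XOR 6 = 0.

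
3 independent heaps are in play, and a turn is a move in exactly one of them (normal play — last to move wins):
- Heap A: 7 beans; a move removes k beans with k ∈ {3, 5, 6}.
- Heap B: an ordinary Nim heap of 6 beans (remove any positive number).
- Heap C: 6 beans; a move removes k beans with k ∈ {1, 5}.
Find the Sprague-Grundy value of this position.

4

Grundy values for heap A (subtraction set {3, 5, 6}):
g(0) = mex{} = 0
g(1) = mex{} = 0
g(2) = mex{} = 0
g(3) = mex{0} = 1
g(4) = mex{0} = 1
g(5) = mex{0} = 1
g(6) = mex{0,1} = 2
g(7) = mex{0,1} = 2
So g(7) = 2.
Heap B is a plain Nim heap of size 6, so its Grundy value is 6.
Grundy values for heap C (subtraction set {1, 5}):
k:     0  1  2  3  4  5  6
g(k):  0  1  0  1  0  1  0
So g(6) = 0.
The value of a disjunctive sum is the nim-sum of the parts.
Combined value = 2 XOR 6 XOR 0 = 4.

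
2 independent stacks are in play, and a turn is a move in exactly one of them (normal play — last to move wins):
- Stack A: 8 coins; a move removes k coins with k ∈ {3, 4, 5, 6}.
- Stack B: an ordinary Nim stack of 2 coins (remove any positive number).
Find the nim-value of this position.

Build the Grundy sequence for stack A with g(k) = mex{g(k−s) : s ∈ {3, 4, 5, 6}, s ≤ k}:
k:     0  1  2  3  4  5  6  7  8
g(k):  0  0  0  1  1  1  2  2  2
So g(8) = 2.
Stack B is a plain Nim stack of size 2, so its Grundy value is 2.
The value of a disjunctive sum is the nim-sum of the parts.
Combined value = 2 XOR 2 = 0.

0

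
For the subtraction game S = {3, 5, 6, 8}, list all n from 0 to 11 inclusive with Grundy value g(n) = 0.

Grundy values for subtraction set {3, 5, 6, 8}:
g(0) = mex{} = 0
g(1) = mex{} = 0
g(2) = mex{} = 0
g(3) = mex{0} = 1
g(4) = mex{0} = 1
g(5) = mex{0} = 1
g(6) = mex{0,1} = 2
g(7) = mex{0,1} = 2
g(8) = mex{0,1} = 2
g(9) = mex{0,1,2} = 3
g(10) = mex{0,1,2} = 3
g(11) = mex{1,2} = 0
The P-positions (g = 0) in 0..11 are 0, 1, 2, 11.

0, 1, 2, 11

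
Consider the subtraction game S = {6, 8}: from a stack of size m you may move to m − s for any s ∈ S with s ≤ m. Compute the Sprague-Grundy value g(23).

1

Build the Grundy sequence with g(k) = mex{g(k−s) : s ∈ {6, 8}, s ≤ k}:
k:     0  1  2  3  4  5  6  7  8  9 10 11 12 13 14 15 16 17 18 19 20 21 22 23
g(k):  0  0  0  0  0  0  1  1  1  1  1  1  2  2  0  0  0  0  0  0  1  1  1  1
So g(23) = 1.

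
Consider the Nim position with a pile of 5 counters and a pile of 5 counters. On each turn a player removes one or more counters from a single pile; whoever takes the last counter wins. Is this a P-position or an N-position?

Compute the nim-sum pairwise:
5 ⊕ 5 = 0
The nim-sum is 0, so this is a P-position: the player to move is in a losing position under optimal play.

P-position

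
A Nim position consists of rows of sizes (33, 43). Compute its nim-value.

Bitwise XOR of the heap sizes:
  100001  (33)
  101011  (43)
  ------
  001010  (10)

10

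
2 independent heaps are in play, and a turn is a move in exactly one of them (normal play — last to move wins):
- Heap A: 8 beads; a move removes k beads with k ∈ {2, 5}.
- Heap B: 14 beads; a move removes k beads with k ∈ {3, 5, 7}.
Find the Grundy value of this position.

1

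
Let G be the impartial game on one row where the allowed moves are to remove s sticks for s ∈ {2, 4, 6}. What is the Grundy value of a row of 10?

1

Build the Grundy sequence with g(k) = mex{g(k−s) : s ∈ {2, 4, 6}, s ≤ k}:
g(0) = mex{} = 0
g(1) = mex{} = 0
g(2) = mex{0} = 1
g(3) = mex{0} = 1
g(4) = mex{0,1} = 2
g(5) = mex{0,1} = 2
g(6) = mex{0,1,2} = 3
g(7) = mex{0,1,2} = 3
g(8) = mex{1,2,3} = 0
g(9) = mex{1,2,3} = 0
g(10) = mex{0,2,3} = 1
So g(10) = 1.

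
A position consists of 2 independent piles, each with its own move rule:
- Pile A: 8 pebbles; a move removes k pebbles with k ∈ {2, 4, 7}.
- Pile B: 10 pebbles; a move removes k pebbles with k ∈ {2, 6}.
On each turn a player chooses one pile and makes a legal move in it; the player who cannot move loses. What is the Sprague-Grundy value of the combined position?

0

Build the Grundy sequence for pile A with g(k) = mex{g(k−s) : s ∈ {2, 4, 7}, s ≤ k}:
g(0) = mex{} = 0
g(1) = mex{} = 0
g(2) = mex{0} = 1
g(3) = mex{0} = 1
g(4) = mex{0,1} = 2
g(5) = mex{0,1} = 2
g(6) = mex{1,2} = 0
g(7) = mex{0,1,2} = 3
g(8) = mex{0,2} = 1
So g(8) = 1.
For pile B, compute g(0), g(1), … with moves {2, 6}:
g(0) = mex{} = 0
g(1) = mex{} = 0
g(2) = mex{0} = 1
g(3) = mex{0} = 1
g(4) = mex{1} = 0
g(5) = mex{1} = 0
g(6) = mex{0} = 1
g(7) = mex{0} = 1
g(8) = mex{1} = 0
g(9) = mex{1} = 0
g(10) = mex{0} = 1
So g(10) = 1.
By the Sprague-Grundy theorem, the Grundy value of a sum of independent games is the XOR of the component values.
Combined value = 1 ⊕ 1 = 0.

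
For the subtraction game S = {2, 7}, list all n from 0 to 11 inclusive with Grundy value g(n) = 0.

Grundy values for subtraction set {2, 7}:
g(0) = mex{} = 0
g(1) = mex{} = 0
g(2) = mex{0} = 1
g(3) = mex{0} = 1
g(4) = mex{1} = 0
g(5) = mex{1} = 0
g(6) = mex{0} = 1
g(7) = mex{0} = 1
g(8) = mex{0,1} = 2
g(9) = mex{1} = 0
g(10) = mex{1,2} = 0
g(11) = mex{0} = 1
The P-positions (g = 0) in 0..11 are 0, 1, 4, 5, 9, 10.

0, 1, 4, 5, 9, 10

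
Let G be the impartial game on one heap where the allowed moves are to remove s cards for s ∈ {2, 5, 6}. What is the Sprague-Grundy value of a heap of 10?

1

Build the Grundy sequence with g(k) = mex{g(k−s) : s ∈ {2, 5, 6}, s ≤ k}:
g(0) = mex{} = 0
g(1) = mex{} = 0
g(2) = mex{0} = 1
g(3) = mex{0} = 1
g(4) = mex{1} = 0
g(5) = mex{0,1} = 2
g(6) = mex{0} = 1
g(7) = mex{0,1,2} = 3
g(8) = mex{1} = 0
g(9) = mex{0,1,3} = 2
g(10) = mex{0,2} = 1
So g(10) = 1.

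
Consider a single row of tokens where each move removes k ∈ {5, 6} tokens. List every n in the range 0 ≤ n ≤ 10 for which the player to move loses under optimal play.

0, 1, 2, 3, 4

Compute g(0), g(1), … for moves {5, 6}:
k:     0  1  2  3  4  5  6  7  8  9 10
g(k):  0  0  0  0  0  1  1  1  1  1  2
The P-positions (g = 0) in 0..10 are 0, 1, 2, 3, 4.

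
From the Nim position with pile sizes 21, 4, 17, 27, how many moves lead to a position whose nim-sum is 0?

3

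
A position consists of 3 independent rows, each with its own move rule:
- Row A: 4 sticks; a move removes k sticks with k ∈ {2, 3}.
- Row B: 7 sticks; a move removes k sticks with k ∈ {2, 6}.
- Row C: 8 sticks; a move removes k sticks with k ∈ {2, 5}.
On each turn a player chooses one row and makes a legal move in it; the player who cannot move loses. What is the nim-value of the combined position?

3

Build the Grundy sequence for row A with g(k) = mex{g(k−s) : s ∈ {2, 3}, s ≤ k}:
g(0) = mex{} = 0
g(1) = mex{} = 0
g(2) = mex{0} = 1
g(3) = mex{0} = 1
g(4) = mex{0,1} = 2
So g(4) = 2.
For row B, compute g(0), g(1), … with moves {2, 6}:
k:     0  1  2  3  4  5  6  7
g(k):  0  0  1  1  0  0  1  1
So g(7) = 1.
Grundy values for row C (subtraction set {2, 5}):
g(0) = mex{} = 0
g(1) = mex{} = 0
g(2) = mex{0} = 1
g(3) = mex{0} = 1
g(4) = mex{1} = 0
g(5) = mex{0,1} = 2
g(6) = mex{0} = 1
g(7) = mex{1,2} = 0
g(8) = mex{1} = 0
So g(8) = 0.
By the Sprague-Grundy theorem, the Grundy value of a sum of independent games is the XOR of the component values.
Combined value = 2 ⊕ 1 ⊕ 0 = 3.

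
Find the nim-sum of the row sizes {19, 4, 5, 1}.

19

In binary:
  10011  (19)
  00100  (4)
  00101  (5)
  00001  (1)
  -----
  10011  (19)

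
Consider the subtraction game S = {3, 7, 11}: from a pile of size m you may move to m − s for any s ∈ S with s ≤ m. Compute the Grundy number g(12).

Grundy values for subtraction set {3, 7, 11}:
g(0) = mex{} = 0
g(1) = mex{} = 0
g(2) = mex{} = 0
g(3) = mex{0} = 1
g(4) = mex{0} = 1
g(5) = mex{0} = 1
g(6) = mex{1} = 0
g(7) = mex{0,1} = 2
g(8) = mex{0,1} = 2
g(9) = mex{0} = 1
g(10) = mex{1,2} = 0
g(11) = mex{0,1,2} = 3
g(12) = mex{0,1} = 2
So g(12) = 2.

2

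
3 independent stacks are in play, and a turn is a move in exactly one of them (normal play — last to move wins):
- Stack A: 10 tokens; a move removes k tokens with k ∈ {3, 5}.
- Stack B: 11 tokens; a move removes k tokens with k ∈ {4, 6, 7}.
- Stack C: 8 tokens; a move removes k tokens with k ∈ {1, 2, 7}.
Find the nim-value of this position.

2

For stack A, compute g(0), g(1), … with moves {3, 5}:
g(0) = mex{} = 0
g(1) = mex{} = 0
g(2) = mex{} = 0
g(3) = mex{0} = 1
g(4) = mex{0} = 1
g(5) = mex{0} = 1
g(6) = mex{0,1} = 2
g(7) = mex{0,1} = 2
g(8) = mex{1} = 0
g(9) = mex{1,2} = 0
g(10) = mex{1,2} = 0
So g(10) = 0.
Build the Grundy sequence for stack B with g(k) = mex{g(k−s) : s ∈ {4, 6, 7}, s ≤ k}:
g(0) = mex{} = 0
g(1) = mex{} = 0
g(2) = mex{} = 0
g(3) = mex{} = 0
g(4) = mex{0} = 1
g(5) = mex{0} = 1
g(6) = mex{0} = 1
g(7) = mex{0} = 1
g(8) = mex{0,1} = 2
g(9) = mex{0,1} = 2
g(10) = mex{0,1} = 2
g(11) = mex{1} = 0
So g(11) = 0.
Build the Grundy sequence for stack C with g(k) = mex{g(k−s) : s ∈ {1, 2, 7}, s ≤ k}:
k:     0  1  2  3  4  5  6  7  8
g(k):  0  1  2  0  1  2  0  1  2
So g(8) = 2.
By the Sprague-Grundy theorem, the Grundy value of a sum of independent games is the XOR of the component values.
Combined value = 0 XOR 0 XOR 2 = 2.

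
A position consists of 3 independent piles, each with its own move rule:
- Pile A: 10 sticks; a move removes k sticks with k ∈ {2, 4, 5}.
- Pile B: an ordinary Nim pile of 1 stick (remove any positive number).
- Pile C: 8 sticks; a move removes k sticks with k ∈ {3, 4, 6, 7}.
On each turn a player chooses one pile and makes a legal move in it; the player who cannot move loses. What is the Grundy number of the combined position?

2

For pile A, compute g(0), g(1), … with moves {2, 4, 5}:
k:     0  1  2  3  4  5  6  7  8  9 10
g(k):  0  0  1  1  2  2  3  0  0  1  1
So g(10) = 1.
Pile B is a plain Nim pile of size 1, so its Grundy value is 1.
Build the Grundy sequence for pile C with g(k) = mex{g(k−s) : s ∈ {3, 4, 6, 7}, s ≤ k}:
g(0) = mex{} = 0
g(1) = mex{} = 0
g(2) = mex{} = 0
g(3) = mex{0} = 1
g(4) = mex{0} = 1
g(5) = mex{0} = 1
g(6) = mex{0,1} = 2
g(7) = mex{0,1} = 2
g(8) = mex{0,1} = 2
So g(8) = 2.
By the Sprague-Grundy theorem, the Grundy value of a sum of independent games is the XOR of the component values.
Combined value = 1 ⊕ 1 ⊕ 2 = 2.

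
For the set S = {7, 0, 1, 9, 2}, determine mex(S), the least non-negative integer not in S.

The values 0, 1, 2 are all present; 3 is the first non-negative integer missing from the set.

3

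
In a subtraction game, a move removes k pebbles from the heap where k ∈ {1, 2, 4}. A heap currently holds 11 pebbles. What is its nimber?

2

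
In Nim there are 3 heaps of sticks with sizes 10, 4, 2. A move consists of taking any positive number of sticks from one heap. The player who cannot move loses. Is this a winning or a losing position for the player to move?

Winning position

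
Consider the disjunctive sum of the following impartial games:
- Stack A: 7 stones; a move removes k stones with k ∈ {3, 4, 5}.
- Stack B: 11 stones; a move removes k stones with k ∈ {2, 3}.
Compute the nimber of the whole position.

2

Grundy values for stack A (subtraction set {3, 4, 5}):
g(0) = mex{} = 0
g(1) = mex{} = 0
g(2) = mex{} = 0
g(3) = mex{0} = 1
g(4) = mex{0} = 1
g(5) = mex{0} = 1
g(6) = mex{0,1} = 2
g(7) = mex{0,1} = 2
So g(7) = 2.
Grundy values for stack B (subtraction set {2, 3}):
g(0) = mex{} = 0
g(1) = mex{} = 0
g(2) = mex{0} = 1
g(3) = mex{0} = 1
g(4) = mex{0,1} = 2
g(5) = mex{1} = 0
g(6) = mex{1,2} = 0
g(7) = mex{0,2} = 1
g(8) = mex{0} = 1
g(9) = mex{0,1} = 2
g(10) = mex{1} = 0
g(11) = mex{1,2} = 0
So g(11) = 0.
The value of a disjunctive sum is the nim-sum of the parts.
Combined value = 2 ⊕ 0 = 2.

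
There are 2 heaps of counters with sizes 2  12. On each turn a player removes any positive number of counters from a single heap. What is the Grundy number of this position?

14

Nim-sum: 2 ⊕ 12 = 14.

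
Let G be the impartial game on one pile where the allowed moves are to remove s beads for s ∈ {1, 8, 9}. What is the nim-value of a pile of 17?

1

Compute g(0), g(1), … for moves {1, 8, 9}:
k:     0  1  2  3  4  5  6  7  8  9 10 11 12 13 14 15 16 17
g(k):  0  1  0  1  0  1  0  1  2  3  2  3  2  3  2  3  0  1
So g(17) = 1.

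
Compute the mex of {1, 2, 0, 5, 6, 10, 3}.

4

The values 0, 1, 2, 3 are all present; 4 is the first non-negative integer missing from the set.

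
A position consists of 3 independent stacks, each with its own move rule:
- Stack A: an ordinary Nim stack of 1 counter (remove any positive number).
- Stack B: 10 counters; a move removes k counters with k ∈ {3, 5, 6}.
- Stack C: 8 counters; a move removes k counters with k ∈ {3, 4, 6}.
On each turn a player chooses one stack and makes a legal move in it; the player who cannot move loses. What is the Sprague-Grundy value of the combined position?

3

Stack A is a plain Nim stack of size 1, so its Grundy value is 1.
Grundy values for stack B (subtraction set {3, 5, 6}):
k:     0  1  2  3  4  5  6  7  8  9 10
g(k):  0  0  0  1  1  1  2  2  2  0  0
So g(10) = 0.
Build the Grundy sequence for stack C with g(k) = mex{g(k−s) : s ∈ {3, 4, 6}, s ≤ k}:
k:     0  1  2  3  4  5  6  7  8
g(k):  0  0  0  1  1  1  2  2  2
So g(8) = 2.
The value of a disjunctive sum is the nim-sum of the parts.
Combined value = 1 ⊕ 0 ⊕ 2 = 3.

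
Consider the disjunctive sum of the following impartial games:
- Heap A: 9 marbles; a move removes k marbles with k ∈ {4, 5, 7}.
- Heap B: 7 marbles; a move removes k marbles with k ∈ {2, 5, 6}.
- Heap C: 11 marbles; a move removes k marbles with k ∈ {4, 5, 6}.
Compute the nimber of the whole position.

Grundy values for heap A (subtraction set {4, 5, 7}):
g(0) = mex{} = 0
g(1) = mex{} = 0
g(2) = mex{} = 0
g(3) = mex{} = 0
g(4) = mex{0} = 1
g(5) = mex{0} = 1
g(6) = mex{0} = 1
g(7) = mex{0} = 1
g(8) = mex{0,1} = 2
g(9) = mex{0,1} = 2
So g(9) = 2.
Build the Grundy sequence for heap B with g(k) = mex{g(k−s) : s ∈ {2, 5, 6}, s ≤ k}:
g(0) = mex{} = 0
g(1) = mex{} = 0
g(2) = mex{0} = 1
g(3) = mex{0} = 1
g(4) = mex{1} = 0
g(5) = mex{0,1} = 2
g(6) = mex{0} = 1
g(7) = mex{0,1,2} = 3
So g(7) = 3.
Build the Grundy sequence for heap C with g(k) = mex{g(k−s) : s ∈ {4, 5, 6}, s ≤ k}:
k:     0  1  2  3  4  5  6  7  8  9 10 11
g(k):  0  0  0  0  1  1  1  1  2  2  0  0
So g(11) = 0.
The value of a disjunctive sum is the nim-sum of the parts.
Combined value = 2 ⊕ 3 ⊕ 0 = 1.

1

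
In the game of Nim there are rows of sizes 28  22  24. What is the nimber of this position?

18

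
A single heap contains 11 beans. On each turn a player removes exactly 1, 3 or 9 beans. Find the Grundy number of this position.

1

Compute g(0), g(1), … for moves {1, 3, 9}:
k:     0  1  2  3  4  5  6  7  8  9 10 11
g(k):  0  1  0  1  0  1  0  1  0  1  0  1
So g(11) = 1.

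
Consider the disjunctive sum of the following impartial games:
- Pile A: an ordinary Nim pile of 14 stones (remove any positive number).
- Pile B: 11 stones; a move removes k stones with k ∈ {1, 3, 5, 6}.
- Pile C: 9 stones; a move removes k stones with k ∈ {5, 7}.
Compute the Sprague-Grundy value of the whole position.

15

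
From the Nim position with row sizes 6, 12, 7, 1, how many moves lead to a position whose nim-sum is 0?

Nim-sum: 6 ^ 12 ^ 7 ^ 1 = 12.
The overall nim-sum is X = 12. A row of size p has a winning move iff p XOR X < p (reduce it to p XOR X).
  6: 6 XOR 12 = 10 ≥ 6 — no move.
  12: 12 XOR 12 = 0 < 12 — winning move (to 0).
  7: 7 XOR 12 = 11 ≥ 7 — no move.
  1: 1 XOR 12 = 13 ≥ 1 — no move.
That gives 1 winning move.

1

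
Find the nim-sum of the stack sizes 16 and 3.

Nim-sum: 16 ⊕ 3 = 19.

19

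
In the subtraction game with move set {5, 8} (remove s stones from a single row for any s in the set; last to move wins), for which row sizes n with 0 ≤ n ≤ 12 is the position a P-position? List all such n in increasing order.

0, 1, 2, 3, 4

Grundy values for subtraction set {5, 8}:
g(0) = mex{} = 0
g(1) = mex{} = 0
g(2) = mex{} = 0
g(3) = mex{} = 0
g(4) = mex{} = 0
g(5) = mex{0} = 1
g(6) = mex{0} = 1
g(7) = mex{0} = 1
g(8) = mex{0} = 1
g(9) = mex{0} = 1
g(10) = mex{0,1} = 2
g(11) = mex{0,1} = 2
g(12) = mex{0,1} = 2
The P-positions (g = 0) in 0..12 are 0, 1, 2, 3, 4.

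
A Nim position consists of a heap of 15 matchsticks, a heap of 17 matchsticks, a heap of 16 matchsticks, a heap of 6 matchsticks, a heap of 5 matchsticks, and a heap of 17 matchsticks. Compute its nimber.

Bitwise XOR of the heap sizes:
  01111  (15)
  10001  (17)
  10000  (16)
  00110  (6)
  00101  (5)
  10001  (17)
  -----
  11100  (28)

28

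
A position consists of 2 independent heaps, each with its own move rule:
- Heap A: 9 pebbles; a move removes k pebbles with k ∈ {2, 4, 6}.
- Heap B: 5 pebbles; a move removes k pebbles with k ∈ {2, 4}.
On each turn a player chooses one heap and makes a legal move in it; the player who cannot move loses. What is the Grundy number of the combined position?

2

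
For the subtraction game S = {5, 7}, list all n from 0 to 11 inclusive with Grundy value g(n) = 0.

0, 1, 2, 3, 4

Grundy values for subtraction set {5, 7}:
k:     0  1  2  3  4  5  6  7  8  9 10 11
g(k):  0  0  0  0  0  1  1  1  1  1  2  2
The P-positions (g = 0) in 0..11 are 0, 1, 2, 3, 4.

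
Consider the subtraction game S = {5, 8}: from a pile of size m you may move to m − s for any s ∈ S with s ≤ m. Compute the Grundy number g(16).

0

Grundy values for subtraction set {5, 8}:
k:     0  1  2  3  4  5  6  7  8  9 10 11 12 13 14 15 16
g(k):  0  0  0  0  0  1  1  1  1  1  2  2  2  0  0  0  0
So g(16) = 0.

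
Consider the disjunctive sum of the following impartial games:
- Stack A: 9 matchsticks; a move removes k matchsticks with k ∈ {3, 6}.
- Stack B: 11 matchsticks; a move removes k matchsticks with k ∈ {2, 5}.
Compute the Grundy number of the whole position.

For stack A, compute g(0), g(1), … with moves {3, 6}:
g(0) = mex{} = 0
g(1) = mex{} = 0
g(2) = mex{} = 0
g(3) = mex{0} = 1
g(4) = mex{0} = 1
g(5) = mex{0} = 1
g(6) = mex{0,1} = 2
g(7) = mex{0,1} = 2
g(8) = mex{0,1} = 2
g(9) = mex{1,2} = 0
So g(9) = 0.
Grundy values for stack B (subtraction set {2, 5}):
g(0) = mex{} = 0
g(1) = mex{} = 0
g(2) = mex{0} = 1
g(3) = mex{0} = 1
g(4) = mex{1} = 0
g(5) = mex{0,1} = 2
g(6) = mex{0} = 1
g(7) = mex{1,2} = 0
g(8) = mex{1} = 0
g(9) = mex{0} = 1
g(10) = mex{0,2} = 1
g(11) = mex{1} = 0
So g(11) = 0.
By the Sprague-Grundy theorem, the Grundy value of a sum of independent games is the XOR of the component values.
Combined value = 0 XOR 0 = 0.

0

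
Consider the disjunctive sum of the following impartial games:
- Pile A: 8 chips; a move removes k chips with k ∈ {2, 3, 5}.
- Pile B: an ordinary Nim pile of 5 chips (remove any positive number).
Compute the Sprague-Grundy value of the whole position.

5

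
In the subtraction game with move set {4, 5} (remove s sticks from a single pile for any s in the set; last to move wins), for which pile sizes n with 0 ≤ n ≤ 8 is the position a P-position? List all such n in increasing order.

Compute g(0), g(1), … for moves {4, 5}:
g(0) = mex{} = 0
g(1) = mex{} = 0
g(2) = mex{} = 0
g(3) = mex{} = 0
g(4) = mex{0} = 1
g(5) = mex{0} = 1
g(6) = mex{0} = 1
g(7) = mex{0} = 1
g(8) = mex{0,1} = 2
The P-positions (g = 0) in 0..8 are 0, 1, 2, 3.

0, 1, 2, 3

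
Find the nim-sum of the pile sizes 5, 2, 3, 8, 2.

Bitwise XOR of the heap sizes:
  0101  (5)
  0010  (2)
  0011  (3)
  1000  (8)
  0010  (2)
  ----
  1110  (14)

14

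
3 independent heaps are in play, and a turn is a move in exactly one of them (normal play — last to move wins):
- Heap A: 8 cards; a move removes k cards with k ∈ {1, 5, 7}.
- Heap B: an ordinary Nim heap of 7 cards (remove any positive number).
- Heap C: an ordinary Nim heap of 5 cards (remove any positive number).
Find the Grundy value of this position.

For heap A, compute g(0), g(1), … with moves {1, 5, 7}:
k:     0  1  2  3  4  5  6  7  8
g(k):  0  1  0  1  0  1  0  1  0
So g(8) = 0.
Heap B is a plain Nim heap of size 7, so its Grundy value is 7.
Heap C is a plain Nim heap of size 5, so its Grundy value is 5.
The value of a disjunctive sum is the nim-sum of the parts.
Combined value = 0 XOR 7 XOR 5 = 2.

2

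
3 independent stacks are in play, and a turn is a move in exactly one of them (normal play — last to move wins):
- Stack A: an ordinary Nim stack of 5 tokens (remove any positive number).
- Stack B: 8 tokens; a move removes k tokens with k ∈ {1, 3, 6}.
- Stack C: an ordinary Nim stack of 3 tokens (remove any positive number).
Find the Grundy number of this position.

Stack A is a plain Nim stack of size 5, so its Grundy value is 5.
Build the Grundy sequence for stack B with g(k) = mex{g(k−s) : s ∈ {1, 3, 6}, s ≤ k}:
g(0) = mex{} = 0
g(1) = mex{0} = 1
g(2) = mex{1} = 0
g(3) = mex{0} = 1
g(4) = mex{1} = 0
g(5) = mex{0} = 1
g(6) = mex{0,1} = 2
g(7) = mex{0,1,2} = 3
g(8) = mex{0,1,3} = 2
So g(8) = 2.
Stack C is a plain Nim stack of size 3, so its Grundy value is 3.
The value of a disjunctive sum is the nim-sum of the parts.
Combined value = 5 XOR 2 XOR 3 = 4.

4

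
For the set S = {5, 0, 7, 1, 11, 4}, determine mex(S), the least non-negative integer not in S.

The values 0, 1 are all present; 2 is the first non-negative integer missing from the set.

2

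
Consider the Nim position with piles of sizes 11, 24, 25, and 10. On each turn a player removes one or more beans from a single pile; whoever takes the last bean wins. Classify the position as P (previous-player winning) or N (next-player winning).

P-position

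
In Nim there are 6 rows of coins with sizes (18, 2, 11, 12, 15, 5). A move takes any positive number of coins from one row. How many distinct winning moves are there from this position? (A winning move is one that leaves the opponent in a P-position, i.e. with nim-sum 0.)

1

Bitwise XOR of the heap sizes:
  10010  (18)
  00010  (2)
  01011  (11)
  01100  (12)
  01111  (15)
  00101  (5)
  -----
  11101  (29)
The overall nim-sum is X = 29. A row of size p has a winning move iff p XOR X < p (reduce it to p XOR X).
  18: 18 XOR 29 = 15 < 18 — winning move (to 15).
  2: 2 XOR 29 = 31 ≥ 2 — no move.
  11: 11 XOR 29 = 22 ≥ 11 — no move.
  12: 12 XOR 29 = 17 ≥ 12 — no move.
  15: 15 XOR 29 = 18 ≥ 15 — no move.
  5: 5 XOR 29 = 24 ≥ 5 — no move.
That gives 1 winning move.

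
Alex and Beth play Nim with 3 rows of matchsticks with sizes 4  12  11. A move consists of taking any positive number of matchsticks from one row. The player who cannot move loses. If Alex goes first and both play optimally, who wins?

Bitwise XOR of the heap sizes:
  0100  (4)
  1100  (12)
  1011  (11)
  ----
  0011  (3)
The nim-sum is 3 ≠ 0, so this is an N-position: the player to move can win; Alex has a winning move.

Alex wins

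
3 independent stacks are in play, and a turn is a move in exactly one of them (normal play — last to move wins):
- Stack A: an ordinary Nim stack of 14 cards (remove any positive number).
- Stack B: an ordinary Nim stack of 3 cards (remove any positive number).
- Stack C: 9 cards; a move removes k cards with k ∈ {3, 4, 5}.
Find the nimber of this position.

Stack A is a plain Nim stack of size 14, so its Grundy value is 14.
Stack B is a plain Nim stack of size 3, so its Grundy value is 3.
Build the Grundy sequence for stack C with g(k) = mex{g(k−s) : s ∈ {3, 4, 5}, s ≤ k}:
g(0) = mex{} = 0
g(1) = mex{} = 0
g(2) = mex{} = 0
g(3) = mex{0} = 1
g(4) = mex{0} = 1
g(5) = mex{0} = 1
g(6) = mex{0,1} = 2
g(7) = mex{0,1} = 2
g(8) = mex{1} = 0
g(9) = mex{1,2} = 0
So g(9) = 0.
The value of a disjunctive sum is the nim-sum of the parts.
Combined value = 14 XOR 3 XOR 0 = 13.

13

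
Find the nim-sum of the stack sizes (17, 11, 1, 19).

8

Write each in binary and XOR column by column:
  10001  (17)
  01011  (11)
  00001  (1)
  10011  (19)
  -----
  01000  (8)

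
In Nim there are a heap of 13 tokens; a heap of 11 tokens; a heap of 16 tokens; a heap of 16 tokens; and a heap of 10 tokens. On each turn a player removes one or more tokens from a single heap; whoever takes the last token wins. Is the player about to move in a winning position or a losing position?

Write each in binary and XOR column by column:
  01101  (13)
  01011  (11)
  10000  (16)
  10000  (16)
  01010  (10)
  -----
  01100  (12)
The nim-sum is 12 ≠ 0, so this is an N-position: the player to move can win.

Winning position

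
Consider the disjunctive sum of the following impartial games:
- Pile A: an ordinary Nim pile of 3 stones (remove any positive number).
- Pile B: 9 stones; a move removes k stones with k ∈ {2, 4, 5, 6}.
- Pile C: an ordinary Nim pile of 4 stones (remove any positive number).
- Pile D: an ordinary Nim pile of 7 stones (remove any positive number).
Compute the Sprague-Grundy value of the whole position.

Pile A is a plain Nim pile of size 3, so its Grundy value is 3.
Build the Grundy sequence for pile B with g(k) = mex{g(k−s) : s ∈ {2, 4, 5, 6}, s ≤ k}:
g(0) = mex{} = 0
g(1) = mex{} = 0
g(2) = mex{0} = 1
g(3) = mex{0} = 1
g(4) = mex{0,1} = 2
g(5) = mex{0,1} = 2
g(6) = mex{0,1,2} = 3
g(7) = mex{0,1,2} = 3
g(8) = mex{1,2,3} = 0
g(9) = mex{1,2,3} = 0
So g(9) = 0.
Pile C is a plain Nim pile of size 4, so its Grundy value is 4.
Pile D is a plain Nim pile of size 7, so its Grundy value is 7.
The value of a disjunctive sum is the nim-sum of the parts.
Combined value = 3 ⊕ 0 ⊕ 4 ⊕ 7 = 0.

0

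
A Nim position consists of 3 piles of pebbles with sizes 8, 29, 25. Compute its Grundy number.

12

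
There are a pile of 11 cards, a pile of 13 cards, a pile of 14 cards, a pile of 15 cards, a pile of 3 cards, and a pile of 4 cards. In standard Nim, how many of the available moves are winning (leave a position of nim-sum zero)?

Nim-sum: 11 XOR 13 XOR 14 XOR 15 XOR 3 XOR 4 = 0.
The nim-sum is already 0, so every move leaves a nonzero nim-sum — there are no winning moves.

0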